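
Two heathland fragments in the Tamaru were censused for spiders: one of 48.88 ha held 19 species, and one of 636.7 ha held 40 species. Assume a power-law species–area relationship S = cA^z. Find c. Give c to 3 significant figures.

6.15

z = ln(S₂/S₁) / ln(A₂/A₁) = ln(40/19) / ln(636.7/48.88) = 0.7444 / 2.5669 = 0.2900
c = S₁ / A₁^z = 19 / 48.88^0.2900 = 19 / 3.089 = 6.15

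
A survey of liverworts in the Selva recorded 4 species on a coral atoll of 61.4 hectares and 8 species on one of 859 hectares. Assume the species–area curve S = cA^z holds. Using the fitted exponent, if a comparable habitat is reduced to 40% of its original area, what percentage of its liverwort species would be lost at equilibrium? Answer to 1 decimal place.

21.4%

z = ln(8/4) / ln(859/61.4) = 0.6931 / 2.6384 = 0.2627
S_new/S_old = (A_new/A_old)^z = 0.4^0.2627 = exp(0.2627 × -0.9163) = 0.7861
Fraction lost = 1 − 0.7861 = 0.2139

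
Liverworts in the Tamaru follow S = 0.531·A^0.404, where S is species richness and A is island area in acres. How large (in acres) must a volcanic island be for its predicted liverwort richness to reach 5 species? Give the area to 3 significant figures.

5 = 0.531 × A^0.404  ⇒  A^0.404 = 5/0.531 = 9.416
ln A = ln(9.416) / 0.404 = 2.2424 / 0.404 = 5.5506
A = e^5.5506 ≈ 257.4 acres

257 acres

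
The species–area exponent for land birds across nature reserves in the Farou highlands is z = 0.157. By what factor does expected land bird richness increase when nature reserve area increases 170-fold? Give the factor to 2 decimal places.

2.24

S₂/S₁ = (A₂/A₁)^z = 170^0.157
ln(S₂/S₁) = 0.157 × ln 170 = 0.157 × 5.1358 = 0.8063
S₂/S₁ = e^0.8063 ≈ 2.24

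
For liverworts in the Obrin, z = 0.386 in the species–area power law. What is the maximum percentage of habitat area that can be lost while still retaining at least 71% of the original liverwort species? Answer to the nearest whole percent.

Need (A_new/A_old)^0.386 = 0.71, so A_new/A_old = 0.71^(1/0.386) = 0.71^2.591
ln(A_new/A_old) = ln 0.71 / 0.386 = -0.3425 / 0.386 = -0.8873
A_new/A_old = e^-0.8873 ≈ 0.4118
Fraction that can be lost = 1 − 0.4118 = 0.5882

59%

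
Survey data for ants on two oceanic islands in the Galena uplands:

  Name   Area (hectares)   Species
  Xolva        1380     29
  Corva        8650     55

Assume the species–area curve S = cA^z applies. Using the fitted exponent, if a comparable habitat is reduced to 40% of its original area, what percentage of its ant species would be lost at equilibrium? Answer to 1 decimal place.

z = ln(55/29) / ln(8650/1380) = 0.6400 / 1.8355 = 0.3487
S_new/S_old = (A_new/A_old)^z = 0.4^0.3487 = exp(0.3487 × -0.9163) = 0.7265
Fraction lost = 1 − 0.7265 = 0.2735

27.3%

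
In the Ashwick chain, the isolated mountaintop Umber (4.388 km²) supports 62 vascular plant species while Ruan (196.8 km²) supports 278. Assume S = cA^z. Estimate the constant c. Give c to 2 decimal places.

34.59

z = ln(S₂/S₁) / ln(A₂/A₁) = ln(278/62) / ln(196.8/4.388) = 1.5005 / 3.8033 = 0.3945
c = S₁ / A₁^z = 62 / 4.388^0.3945 = 62 / 1.792 = 34.59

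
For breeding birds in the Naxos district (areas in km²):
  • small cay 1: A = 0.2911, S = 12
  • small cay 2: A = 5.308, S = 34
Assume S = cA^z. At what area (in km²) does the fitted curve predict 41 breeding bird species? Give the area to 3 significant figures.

z = ln(34/12) / ln(5.308/0.2911) = 1.0415 / 2.9033 = 0.3587
c = 12 / 0.2911^0.3587 = 12 / 0.6423 = 18.68
A = (41/18.68)^(1/0.3587) ⇒ ln A = ln(2.195)/0.3587 = 2.1911
A = e^2.1911 ≈ 8.945 km²

8.95 km²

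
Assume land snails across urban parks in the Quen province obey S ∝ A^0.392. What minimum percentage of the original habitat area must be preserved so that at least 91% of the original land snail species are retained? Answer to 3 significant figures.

78.6%

Need (A_new/A_old)^0.392 = 0.91, so A_new/A_old = 0.91^(1/0.392) = 0.91^2.551
ln(A_new/A_old) = ln 0.91 / 0.392 = -0.0943 / 0.392 = -0.2406
A_new/A_old = e^-0.2406 ≈ 0.7862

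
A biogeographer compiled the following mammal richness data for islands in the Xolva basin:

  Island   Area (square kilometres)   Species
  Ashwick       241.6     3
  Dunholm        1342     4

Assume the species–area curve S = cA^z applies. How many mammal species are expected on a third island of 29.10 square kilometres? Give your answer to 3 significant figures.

2.10

z = ln(4/3) / ln(1342/241.6) = 0.2877 / 1.7146 = 0.1678
c = 3 / 241.6^0.1678 = 3 / 2.511 = 1.195
S₃ = 1.195 × 29.1^0.1678 = 1.195 × 1.76 ≈ 2.103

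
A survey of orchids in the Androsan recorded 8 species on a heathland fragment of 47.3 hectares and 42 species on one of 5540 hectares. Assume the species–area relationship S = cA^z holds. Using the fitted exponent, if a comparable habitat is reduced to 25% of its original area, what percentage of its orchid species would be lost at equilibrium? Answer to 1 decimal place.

38.3%

z = ln(42/8) / ln(5540/47.3) = 1.6582 / 4.7632 = 0.3481
S_new/S_old = (A_new/A_old)^z = 0.25^0.3481 = exp(0.3481 × -1.3863) = 0.6172
Fraction lost = 1 − 0.6172 = 0.3828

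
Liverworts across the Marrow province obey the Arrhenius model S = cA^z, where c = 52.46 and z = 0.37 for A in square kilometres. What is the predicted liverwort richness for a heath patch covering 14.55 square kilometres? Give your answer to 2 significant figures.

S = 52.46 × 14.55^0.37
ln S = ln 52.46 + 0.37 × ln 14.55 = 3.9601 + 0.37 × 2.6776 = 4.9508
S = e^4.9508 ≈ 141.3

140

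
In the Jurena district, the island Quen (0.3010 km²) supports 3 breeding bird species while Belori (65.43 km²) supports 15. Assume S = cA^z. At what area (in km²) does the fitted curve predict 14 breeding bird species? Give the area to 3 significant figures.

z = ln(15/3) / ln(65.43/0.301) = 1.6094 / 5.3816 = 0.2991
c = 3 / 0.301^0.2991 = 3 / 0.6983 = 4.296
A = (14/4.296)^(1/0.2991) ⇒ ln A = ln(3.259)/0.2991 = 3.9503
A = e^3.9503 ≈ 51.95 km²

52.0 km²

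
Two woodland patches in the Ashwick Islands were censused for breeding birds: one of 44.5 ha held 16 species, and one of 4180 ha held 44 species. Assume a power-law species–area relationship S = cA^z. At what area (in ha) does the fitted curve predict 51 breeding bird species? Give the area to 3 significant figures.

z = ln(44/16) / ln(4180/44.5) = 1.0116 / 4.5426 = 0.2227
c = 16 / 44.5^0.2227 = 16 / 2.329 = 6.871
A = (51/6.871)^(1/0.2227) ⇒ ln A = ln(7.422)/0.2227 = 9.0010
A = e^9.0010 ≈ 8111 ha

8110 ha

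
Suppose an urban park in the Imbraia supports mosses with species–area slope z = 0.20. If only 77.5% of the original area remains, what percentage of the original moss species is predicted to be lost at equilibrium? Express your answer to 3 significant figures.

4.97%

S_new/S_old = (A_new/A_old)^z = 0.775^0.2
= exp(0.2 × ln 0.775) = exp(0.2 × -0.2549) = exp(-0.0510) ≈ 0.9503
Fraction lost = 1 − 0.9503 = 0.0497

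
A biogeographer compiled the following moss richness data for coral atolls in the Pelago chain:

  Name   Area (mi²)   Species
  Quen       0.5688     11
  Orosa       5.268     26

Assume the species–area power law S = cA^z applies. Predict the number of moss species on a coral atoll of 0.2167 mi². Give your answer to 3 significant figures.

7.58

z = ln(26/11) / ln(5.268/0.5688) = 0.8602 / 2.2259 = 0.3865
c = 11 / 0.5688^0.3865 = 11 / 0.8041 = 13.68
S₃ = 13.68 × 0.2167^0.3865 = 13.68 × 0.5538 ≈ 7.576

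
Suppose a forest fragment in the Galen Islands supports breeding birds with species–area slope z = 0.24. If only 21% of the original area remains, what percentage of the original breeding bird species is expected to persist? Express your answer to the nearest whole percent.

69%

S_new/S_old = (A_new/A_old)^z = 0.21^0.24
= exp(0.24 × ln 0.21) = exp(0.24 × -1.5606) = exp(-0.3746) ≈ 0.6876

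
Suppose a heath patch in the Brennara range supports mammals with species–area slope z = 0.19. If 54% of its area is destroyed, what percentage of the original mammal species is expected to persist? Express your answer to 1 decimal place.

86.3%

S_new/S_old = (A_new/A_old)^z = 0.46^0.19
= exp(0.19 × ln 0.46) = exp(0.19 × -0.7765) = exp(-0.1475) ≈ 0.8628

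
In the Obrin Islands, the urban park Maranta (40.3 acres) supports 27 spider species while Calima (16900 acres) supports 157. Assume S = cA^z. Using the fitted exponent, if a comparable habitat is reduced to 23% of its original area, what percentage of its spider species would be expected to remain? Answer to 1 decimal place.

z = ln(157/27) / ln(16900/40.3) = 1.7604 / 6.0387 = 0.2915
S_new/S_old = (A_new/A_old)^z = 0.23^0.2915 = exp(0.2915 × -1.4697) = 0.6515

65.2%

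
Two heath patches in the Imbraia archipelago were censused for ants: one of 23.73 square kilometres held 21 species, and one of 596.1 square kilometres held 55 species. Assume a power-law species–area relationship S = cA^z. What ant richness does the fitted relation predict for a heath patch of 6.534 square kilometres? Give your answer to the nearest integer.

z = ln(55/21) / ln(596.1/23.73) = 0.9628 / 3.2237 = 0.2987
c = 21 / 23.73^0.2987 = 21 / 2.575 = 8.156
S₃ = 8.156 × 6.534^0.2987 = 8.156 × 1.752 ≈ 14.29

14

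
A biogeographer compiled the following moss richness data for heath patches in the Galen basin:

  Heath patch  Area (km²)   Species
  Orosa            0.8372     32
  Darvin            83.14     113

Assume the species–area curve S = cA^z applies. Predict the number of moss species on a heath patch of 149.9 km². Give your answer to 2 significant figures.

130

z = ln(113/32) / ln(83.14/0.8372) = 1.2617 / 4.5982 = 0.2744
c = 32 / 0.8372^0.2744 = 32 / 0.9524 = 33.6
S₃ = 33.6 × 149.9^0.2744 = 33.6 × 3.954 ≈ 132.8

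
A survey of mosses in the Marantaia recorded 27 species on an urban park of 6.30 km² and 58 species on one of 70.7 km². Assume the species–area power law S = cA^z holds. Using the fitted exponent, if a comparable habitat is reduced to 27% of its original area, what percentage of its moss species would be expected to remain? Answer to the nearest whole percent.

66%

z = ln(58/27) / ln(70.7/6.3) = 0.7646 / 2.4179 = 0.3162
S_new/S_old = (A_new/A_old)^z = 0.27^0.3162 = exp(0.3162 × -1.3093) = 0.661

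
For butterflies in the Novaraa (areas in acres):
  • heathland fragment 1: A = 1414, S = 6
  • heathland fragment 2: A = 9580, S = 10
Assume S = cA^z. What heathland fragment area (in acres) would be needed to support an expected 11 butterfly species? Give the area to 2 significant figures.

14000 acres

z = ln(10/6) / ln(9580/1414) = 0.5108 / 1.9133 = 0.2670
c = 6 / 1414^0.2670 = 6 / 6.937 = 0.865
A = (11/0.865)^(1/0.2670) ⇒ ln A = ln(12.72)/0.2670 = 9.5244
A = e^9.5244 ≈ 13690 acres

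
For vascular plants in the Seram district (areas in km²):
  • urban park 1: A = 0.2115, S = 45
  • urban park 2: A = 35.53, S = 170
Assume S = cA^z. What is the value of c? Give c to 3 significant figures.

z = ln(S₂/S₁) / ln(A₂/A₁) = ln(170/45) / ln(35.53/0.2115) = 1.3291 / 5.1239 = 0.2594
c = S₁ / A₁^z = 45 / 0.2115^0.2594 = 45 / 0.6683 = 67.33

67.3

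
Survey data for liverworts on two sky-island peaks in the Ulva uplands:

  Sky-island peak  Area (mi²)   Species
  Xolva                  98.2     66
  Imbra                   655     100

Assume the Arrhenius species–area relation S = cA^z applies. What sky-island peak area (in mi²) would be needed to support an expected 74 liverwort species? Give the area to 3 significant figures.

z = ln(100/66) / ln(655/98.2) = 0.4155 / 1.8976 = 0.2190
c = 66 / 98.2^0.2190 = 66 / 2.73 = 24.17
A = (74/24.17)^(1/0.2190) ⇒ ln A = ln(3.061)/0.2190 = 5.1095
A = e^5.1095 ≈ 165.6 mi²

166 mi²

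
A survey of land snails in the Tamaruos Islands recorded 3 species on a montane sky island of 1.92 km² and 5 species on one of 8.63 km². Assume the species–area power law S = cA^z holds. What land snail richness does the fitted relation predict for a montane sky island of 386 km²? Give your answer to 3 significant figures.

18.2

z = ln(5/3) / ln(8.63/1.92) = 0.5108 / 1.5029 = 0.3399
c = 3 / 1.92^0.3399 = 3 / 1.248 = 2.403
S₃ = 2.403 × 386^0.3399 = 2.403 × 7.571 ≈ 18.2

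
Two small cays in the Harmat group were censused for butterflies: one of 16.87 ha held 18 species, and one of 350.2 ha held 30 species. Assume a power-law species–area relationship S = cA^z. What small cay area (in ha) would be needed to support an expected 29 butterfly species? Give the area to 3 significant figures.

286 ha

z = ln(30/18) / ln(350.2/16.87) = 0.5108 / 3.0330 = 0.1684
c = 18 / 16.87^0.1684 = 18 / 1.609 = 11.18
A = (29/11.18)^(1/0.1684) ⇒ ln A = ln(2.593)/0.1684 = 5.6572
A = e^5.6572 ≈ 286.4 ha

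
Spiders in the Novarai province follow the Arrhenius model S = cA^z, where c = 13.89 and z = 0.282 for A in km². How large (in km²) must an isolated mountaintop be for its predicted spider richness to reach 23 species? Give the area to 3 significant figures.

5.98 km²

23 = 13.89 × A^0.282  ⇒  A^0.282 = 23/13.89 = 1.656
ln A = ln(1.656) / 0.282 = 0.5043 / 0.282 = 1.7884
A = e^1.7884 ≈ 5.98 km²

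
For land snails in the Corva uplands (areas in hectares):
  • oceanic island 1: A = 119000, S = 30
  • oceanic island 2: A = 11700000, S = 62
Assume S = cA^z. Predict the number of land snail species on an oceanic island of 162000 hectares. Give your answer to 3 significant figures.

z = ln(62/30) / ln(11700000/119000) = 0.7259 / 4.5882 = 0.1582
c = 30 / 119000^0.1582 = 30 / 6.354 = 4.722
S₃ = 4.722 × 162000^0.1582 = 4.722 × 6.672 ≈ 31.5

31.5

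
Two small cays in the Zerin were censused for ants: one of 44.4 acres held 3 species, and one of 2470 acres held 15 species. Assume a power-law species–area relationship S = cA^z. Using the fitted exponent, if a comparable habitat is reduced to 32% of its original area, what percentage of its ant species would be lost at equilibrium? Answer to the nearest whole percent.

z = ln(15/3) / ln(2470/44.4) = 1.6094 / 4.0187 = 0.4005
S_new/S_old = (A_new/A_old)^z = 0.32^0.4005 = exp(0.4005 × -1.1394) = 0.6336
Fraction lost = 1 − 0.6336 = 0.3664

37%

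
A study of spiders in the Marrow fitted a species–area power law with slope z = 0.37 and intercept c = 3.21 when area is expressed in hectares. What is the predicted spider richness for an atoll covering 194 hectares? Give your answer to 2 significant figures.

S = 3.21 × 194^0.37
ln S = ln 3.21 + 0.37 × ln 194 = 1.1663 + 0.37 × 5.2679 = 3.1154
S = e^3.1154 ≈ 22.54

23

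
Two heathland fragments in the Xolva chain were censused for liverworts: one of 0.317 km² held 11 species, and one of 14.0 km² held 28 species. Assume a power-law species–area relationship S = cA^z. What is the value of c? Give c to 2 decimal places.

z = ln(S₂/S₁) / ln(A₂/A₁) = ln(28/11) / ln(14/0.317) = 0.9343 / 3.7879 = 0.2467
c = S₁ / A₁^z = 11 / 0.317^0.2467 = 11 / 0.7532 = 14.6

14.60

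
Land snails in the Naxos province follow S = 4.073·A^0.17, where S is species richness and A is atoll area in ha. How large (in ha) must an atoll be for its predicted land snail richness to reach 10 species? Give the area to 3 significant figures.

197 ha

10 = 4.073 × A^0.17  ⇒  A^0.17 = 10/4.073 = 2.455
ln A = ln(2.455) / 0.17 = 0.8982 / 0.17 = 5.2836
A = e^5.2836 ≈ 197.1 ha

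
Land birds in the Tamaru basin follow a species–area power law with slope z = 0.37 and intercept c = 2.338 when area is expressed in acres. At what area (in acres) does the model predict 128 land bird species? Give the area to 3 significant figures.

49900 acres

128 = 2.338 × A^0.37  ⇒  A^0.37 = 128/2.338 = 54.75
ln A = ln(54.75) / 0.37 = 4.0027 / 0.37 = 10.8182
A = e^10.8182 ≈ 49921 acres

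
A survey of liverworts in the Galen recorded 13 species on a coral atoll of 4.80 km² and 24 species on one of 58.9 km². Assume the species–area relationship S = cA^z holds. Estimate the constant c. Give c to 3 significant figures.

z = ln(S₂/S₁) / ln(A₂/A₁) = ln(24/13) / ln(58.9/4.8) = 0.6131 / 2.5072 = 0.2445
c = S₁ / A₁^z = 13 / 4.8^0.2445 = 13 / 1.468 = 8.858

8.86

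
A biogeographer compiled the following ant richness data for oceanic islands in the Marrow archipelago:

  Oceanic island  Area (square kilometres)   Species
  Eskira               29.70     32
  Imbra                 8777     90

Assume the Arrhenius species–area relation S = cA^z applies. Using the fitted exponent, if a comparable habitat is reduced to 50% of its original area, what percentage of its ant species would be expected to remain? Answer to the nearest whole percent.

88%

z = ln(90/32) / ln(8777/29.7) = 1.0341 / 5.6887 = 0.1818
S_new/S_old = (A_new/A_old)^z = 0.5^0.1818 = exp(0.1818 × -0.6931) = 0.8816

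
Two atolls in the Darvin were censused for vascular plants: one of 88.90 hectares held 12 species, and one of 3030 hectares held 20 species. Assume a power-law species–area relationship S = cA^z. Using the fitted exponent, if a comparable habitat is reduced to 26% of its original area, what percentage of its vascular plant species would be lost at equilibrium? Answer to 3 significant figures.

z = ln(20/12) / ln(3030/88.9) = 0.5108 / 3.5288 = 0.1448
S_new/S_old = (A_new/A_old)^z = 0.26^0.1448 = exp(0.1448 × -1.3471) = 0.8228
Fraction lost = 1 − 0.8228 = 0.1772

17.7%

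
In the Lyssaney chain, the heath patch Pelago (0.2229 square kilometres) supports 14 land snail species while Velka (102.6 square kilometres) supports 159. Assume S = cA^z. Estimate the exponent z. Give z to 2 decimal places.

0.40

Taking logs: ln S = ln c + z ln A, so z = (ln S₂ − ln S₁)/(ln A₂ − ln A₁).
z = ln(159/14) / ln(102.6/0.2229) = ln(11.36) / ln(460.3) = 2.4298 / 6.1319 = 0.3963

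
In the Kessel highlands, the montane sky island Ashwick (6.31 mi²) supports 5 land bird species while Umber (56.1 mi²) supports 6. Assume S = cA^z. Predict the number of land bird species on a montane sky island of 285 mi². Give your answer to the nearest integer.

z = ln(6/5) / ln(56.1/6.31) = 0.1823 / 2.1850 = 0.0834
c = 5 / 6.31^0.0834 = 5 / 1.166 = 4.288
S₃ = 4.288 × 285^0.0834 = 4.288 × 1.603 ≈ 6.872

7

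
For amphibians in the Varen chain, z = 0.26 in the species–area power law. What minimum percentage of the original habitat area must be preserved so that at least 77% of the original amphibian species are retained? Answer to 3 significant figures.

Need (A_new/A_old)^0.26 = 0.77, so A_new/A_old = 0.77^(1/0.26) = 0.77^3.846
ln(A_new/A_old) = ln 0.77 / 0.26 = -0.2614 / 0.26 = -1.0052
A_new/A_old = e^-1.0052 ≈ 0.366

36.6%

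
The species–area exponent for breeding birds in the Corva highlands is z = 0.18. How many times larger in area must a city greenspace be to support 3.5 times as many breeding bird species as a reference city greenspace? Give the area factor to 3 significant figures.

(A₂/A₁)^0.18 = 3.5, so A₂/A₁ = 3.5^(1/0.18) = 3.5^5.556
ln(A₂/A₁) = ln 3.5 / 0.18 = 1.2528 / 0.18 = 6.9598
A₂/A₁ = e^6.9598 ≈ 1053

1050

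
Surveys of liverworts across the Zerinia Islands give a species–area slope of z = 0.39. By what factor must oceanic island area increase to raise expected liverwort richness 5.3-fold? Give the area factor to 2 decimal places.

(A₂/A₁)^0.39 = 5.3, so A₂/A₁ = 5.3^(1/0.39) = 5.3^2.564
ln(A₂/A₁) = ln 5.3 / 0.39 = 1.6677 / 0.39 = 4.2762
A₂/A₁ = e^4.2762 ≈ 71.96

71.96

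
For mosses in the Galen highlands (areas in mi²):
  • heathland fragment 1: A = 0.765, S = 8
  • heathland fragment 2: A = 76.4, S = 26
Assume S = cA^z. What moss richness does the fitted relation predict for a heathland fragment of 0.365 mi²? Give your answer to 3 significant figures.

z = ln(26/8) / ln(76.4/0.765) = 1.1787 / 4.6039 = 0.2560
c = 8 / 0.765^0.2560 = 8 / 0.9337 = 8.568
S₃ = 8.568 × 0.365^0.2560 = 8.568 × 0.7726 ≈ 6.619

6.62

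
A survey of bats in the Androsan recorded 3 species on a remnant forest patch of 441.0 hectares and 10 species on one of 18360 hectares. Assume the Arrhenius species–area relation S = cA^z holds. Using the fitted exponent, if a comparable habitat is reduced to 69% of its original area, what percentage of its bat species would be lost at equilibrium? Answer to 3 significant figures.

z = ln(10/3) / ln(18360/441) = 1.2040 / 3.7289 = 0.3229
S_new/S_old = (A_new/A_old)^z = 0.69^0.3229 = exp(0.3229 × -0.3711) = 0.8871
Fraction lost = 1 − 0.8871 = 0.1129

11.3%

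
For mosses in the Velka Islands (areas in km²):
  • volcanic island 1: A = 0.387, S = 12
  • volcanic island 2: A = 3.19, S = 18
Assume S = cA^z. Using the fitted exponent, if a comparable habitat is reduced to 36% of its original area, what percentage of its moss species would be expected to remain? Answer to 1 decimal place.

z = ln(18/12) / ln(3.19/0.387) = 0.4055 / 2.1094 = 0.1922
S_new/S_old = (A_new/A_old)^z = 0.36^0.1922 = exp(0.1922 × -1.0217) = 0.8217

82.2%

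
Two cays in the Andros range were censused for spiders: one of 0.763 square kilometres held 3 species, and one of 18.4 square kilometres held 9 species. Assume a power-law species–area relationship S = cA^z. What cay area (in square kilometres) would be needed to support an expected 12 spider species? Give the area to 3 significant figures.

z = ln(9/3) / ln(18.4/0.763) = 1.0986 / 3.1828 = 0.3452
c = 3 / 0.763^0.3452 = 3 / 0.9109 = 3.294
A = (12/3.294)^(1/0.3452) ⇒ ln A = ln(3.643)/0.3452 = 3.7458
A = e^3.7458 ≈ 42.34 square kilometres

42.3 square kilometres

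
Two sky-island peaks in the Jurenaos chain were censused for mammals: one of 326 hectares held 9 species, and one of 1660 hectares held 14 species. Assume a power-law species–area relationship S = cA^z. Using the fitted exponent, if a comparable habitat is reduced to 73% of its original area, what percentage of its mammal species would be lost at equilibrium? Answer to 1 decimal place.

z = ln(14/9) / ln(1660/326) = 0.4418 / 1.6277 = 0.2715
S_new/S_old = (A_new/A_old)^z = 0.73^0.2715 = exp(0.2715 × -0.3147) = 0.9181
Fraction lost = 1 − 0.9181 = 0.08188

8.2%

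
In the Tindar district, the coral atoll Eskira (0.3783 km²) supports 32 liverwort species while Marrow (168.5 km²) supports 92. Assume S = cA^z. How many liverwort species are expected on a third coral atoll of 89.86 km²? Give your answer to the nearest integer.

z = ln(92/32) / ln(168.5/0.3783) = 1.0561 / 6.0990 = 0.1732
c = 32 / 0.3783^0.1732 = 32 / 0.8451 = 37.87
S₃ = 37.87 × 89.86^0.1732 = 37.87 × 2.179 ≈ 82.51

83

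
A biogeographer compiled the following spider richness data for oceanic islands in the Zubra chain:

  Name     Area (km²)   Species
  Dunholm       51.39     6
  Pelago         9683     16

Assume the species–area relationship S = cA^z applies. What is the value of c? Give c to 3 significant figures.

z = ln(S₂/S₁) / ln(A₂/A₁) = ln(16/6) / ln(9683/51.39) = 0.9808 / 5.2387 = 0.1872
c = S₁ / A₁^z = 6 / 51.39^0.1872 = 6 / 2.091 = 2.87

2.87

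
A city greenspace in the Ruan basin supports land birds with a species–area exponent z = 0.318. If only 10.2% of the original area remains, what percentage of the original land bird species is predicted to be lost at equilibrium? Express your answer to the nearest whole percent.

52%

S_new/S_old = (A_new/A_old)^z = 0.102^0.318
= exp(0.318 × ln 0.102) = exp(0.318 × -2.2828) = exp(-0.7259) ≈ 0.4839
Fraction lost = 1 − 0.4839 = 0.5161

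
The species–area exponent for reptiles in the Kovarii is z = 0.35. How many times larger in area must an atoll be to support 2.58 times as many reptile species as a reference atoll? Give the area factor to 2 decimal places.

(A₂/A₁)^0.35 = 2.58, so A₂/A₁ = 2.58^(1/0.35) = 2.58^2.857
ln(A₂/A₁) = ln 2.58 / 0.35 = 0.9478 / 0.35 = 2.7080
A₂/A₁ = e^2.7080 ≈ 15

15.00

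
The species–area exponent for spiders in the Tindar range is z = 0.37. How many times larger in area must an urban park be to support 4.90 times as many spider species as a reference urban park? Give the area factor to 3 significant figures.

(A₂/A₁)^0.37 = 4.9, so A₂/A₁ = 4.9^(1/0.37) = 4.9^2.703
ln(A₂/A₁) = ln 4.9 / 0.37 = 1.5892 / 0.37 = 4.2952
A₂/A₁ = e^4.2952 ≈ 73.35

73.3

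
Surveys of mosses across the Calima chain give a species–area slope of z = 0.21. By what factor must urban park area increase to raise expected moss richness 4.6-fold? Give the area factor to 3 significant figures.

(A₂/A₁)^0.21 = 4.6, so A₂/A₁ = 4.6^(1/0.21) = 4.6^4.762
ln(A₂/A₁) = ln 4.6 / 0.21 = 1.5261 / 0.21 = 7.2669
A₂/A₁ = e^7.2669 ≈ 1432

1430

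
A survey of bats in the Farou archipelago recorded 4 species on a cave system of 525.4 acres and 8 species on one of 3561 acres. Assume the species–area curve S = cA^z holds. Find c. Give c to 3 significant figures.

z = ln(S₂/S₁) / ln(A₂/A₁) = ln(8/4) / ln(3561/525.4) = 0.6931 / 1.9136 = 0.3622
c = S₁ / A₁^z = 4 / 525.4^0.3622 = 4 / 9.669 = 0.4137

0.414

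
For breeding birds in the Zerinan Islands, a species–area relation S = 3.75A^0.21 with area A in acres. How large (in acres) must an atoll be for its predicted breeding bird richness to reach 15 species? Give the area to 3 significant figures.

736 acres

15 = 3.75 × A^0.21  ⇒  A^0.21 = 15/3.75 = 4
ln A = ln(4) / 0.21 = 1.3863 / 0.21 = 6.6014
A = e^6.6014 ≈ 736.1 acres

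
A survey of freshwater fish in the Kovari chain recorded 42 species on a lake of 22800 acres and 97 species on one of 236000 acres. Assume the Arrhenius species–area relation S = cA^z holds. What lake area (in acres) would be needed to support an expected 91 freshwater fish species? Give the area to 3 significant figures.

z = ln(97/42) / ln(236000/22800) = 0.8370 / 2.3371 = 0.3582
c = 42 / 22800^0.3582 = 42 / 36.38 = 1.155
A = (91/1.155)^(1/0.3582) ⇒ ln A = ln(78.82)/0.3582 = 12.1933
A = e^12.1933 ≈ 197464 acres

197000 acres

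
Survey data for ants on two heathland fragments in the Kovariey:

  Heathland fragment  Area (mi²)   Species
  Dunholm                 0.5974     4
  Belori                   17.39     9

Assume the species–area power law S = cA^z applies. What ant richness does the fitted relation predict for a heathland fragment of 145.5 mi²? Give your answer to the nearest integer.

15

z = ln(9/4) / ln(17.39/0.5974) = 0.8109 / 3.3711 = 0.2406
c = 4 / 0.5974^0.2406 = 4 / 0.8834 = 4.528
S₃ = 4.528 × 145.5^0.2406 = 4.528 × 3.314 ≈ 15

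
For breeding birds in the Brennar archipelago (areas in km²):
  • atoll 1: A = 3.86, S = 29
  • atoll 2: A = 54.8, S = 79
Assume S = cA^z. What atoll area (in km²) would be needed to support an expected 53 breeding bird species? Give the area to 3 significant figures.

19.0 km²

z = ln(79/29) / ln(54.8/3.86) = 1.0022 / 2.6530 = 0.3777
c = 29 / 3.86^0.3777 = 29 / 1.666 = 17.41
A = (53/17.41)^(1/0.3777) ⇒ ln A = ln(3.044)/0.3777 = 2.9470
A = e^2.9470 ≈ 19.05 km²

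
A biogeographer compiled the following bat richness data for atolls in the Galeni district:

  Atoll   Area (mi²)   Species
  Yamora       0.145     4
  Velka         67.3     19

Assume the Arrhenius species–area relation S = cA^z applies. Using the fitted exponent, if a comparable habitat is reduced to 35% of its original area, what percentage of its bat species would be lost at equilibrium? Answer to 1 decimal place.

23.4%

z = ln(19/4) / ln(67.3/0.145) = 1.5581 / 6.1402 = 0.2538
S_new/S_old = (A_new/A_old)^z = 0.35^0.2538 = exp(0.2538 × -1.0498) = 0.7661
Fraction lost = 1 − 0.7661 = 0.2339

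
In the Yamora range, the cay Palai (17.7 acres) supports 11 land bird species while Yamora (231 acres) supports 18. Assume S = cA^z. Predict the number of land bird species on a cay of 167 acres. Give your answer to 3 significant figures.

16.9

z = ln(18/11) / ln(231/17.7) = 0.4925 / 2.5689 = 0.1917
c = 11 / 17.7^0.1917 = 11 / 1.735 = 6.341
S₃ = 6.341 × 167^0.1917 = 6.341 × 2.668 ≈ 16.91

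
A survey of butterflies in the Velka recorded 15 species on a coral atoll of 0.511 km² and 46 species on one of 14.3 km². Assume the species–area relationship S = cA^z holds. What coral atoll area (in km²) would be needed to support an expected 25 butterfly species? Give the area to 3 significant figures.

z = ln(46/15) / ln(14.3/0.511) = 1.1206 / 3.3316 = 0.3363
c = 15 / 0.511^0.3363 = 15 / 0.7979 = 18.8
A = (25/18.8)^(1/0.3363) ⇒ ln A = ln(1.33)/0.3363 = 0.8474
A = e^0.8474 ≈ 2.333 km²

2.33 km²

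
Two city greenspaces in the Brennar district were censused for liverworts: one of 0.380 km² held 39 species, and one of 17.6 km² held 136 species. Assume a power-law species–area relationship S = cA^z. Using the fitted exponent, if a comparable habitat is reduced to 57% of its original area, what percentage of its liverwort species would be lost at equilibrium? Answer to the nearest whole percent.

17%

z = ln(136/39) / ln(17.6/0.38) = 1.2491 / 3.8355 = 0.3257
S_new/S_old = (A_new/A_old)^z = 0.57^0.3257 = exp(0.3257 × -0.5621) = 0.8327
Fraction lost = 1 − 0.8327 = 0.1673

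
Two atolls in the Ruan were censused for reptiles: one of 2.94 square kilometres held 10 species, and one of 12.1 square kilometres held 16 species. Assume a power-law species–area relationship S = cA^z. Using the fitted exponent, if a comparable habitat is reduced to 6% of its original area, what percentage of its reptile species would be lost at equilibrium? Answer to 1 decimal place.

z = ln(16/10) / ln(12.1/2.94) = 0.4700 / 1.4148 = 0.3322
S_new/S_old = (A_new/A_old)^z = 0.06^0.3322 = exp(0.3322 × -2.8134) = 0.3927
Fraction lost = 1 − 0.3927 = 0.6073

60.7%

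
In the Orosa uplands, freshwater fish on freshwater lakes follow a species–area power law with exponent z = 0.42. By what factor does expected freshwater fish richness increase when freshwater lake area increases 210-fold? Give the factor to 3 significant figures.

9.45

S₂/S₁ = (A₂/A₁)^z = 210^0.42
ln(S₂/S₁) = 0.42 × ln 210 = 0.42 × 5.3471 = 2.2458
S₂/S₁ = e^2.2458 ≈ 9.448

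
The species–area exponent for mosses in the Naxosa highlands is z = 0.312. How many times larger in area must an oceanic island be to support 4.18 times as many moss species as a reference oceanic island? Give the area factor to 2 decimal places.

(A₂/A₁)^0.312 = 4.18, so A₂/A₁ = 4.18^(1/0.312) = 4.18^3.205
ln(A₂/A₁) = ln 4.18 / 0.312 = 1.4303 / 0.312 = 4.5843
A₂/A₁ = e^4.5843 ≈ 97.94

97.94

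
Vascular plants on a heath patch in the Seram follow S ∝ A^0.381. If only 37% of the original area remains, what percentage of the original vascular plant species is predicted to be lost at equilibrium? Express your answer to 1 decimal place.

31.5%

S_new/S_old = (A_new/A_old)^z = 0.37^0.381
= exp(0.381 × ln 0.37) = exp(0.381 × -0.9943) = exp(-0.3788) ≈ 0.6847
Fraction lost = 1 − 0.6847 = 0.3153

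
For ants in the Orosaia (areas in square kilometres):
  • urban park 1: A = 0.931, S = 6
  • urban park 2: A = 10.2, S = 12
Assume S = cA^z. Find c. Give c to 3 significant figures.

6.13

z = ln(S₂/S₁) / ln(A₂/A₁) = ln(12/6) / ln(10.2/0.931) = 0.6931 / 2.3939 = 0.2895
c = S₁ / A₁^z = 6 / 0.931^0.2895 = 6 / 0.9795 = 6.126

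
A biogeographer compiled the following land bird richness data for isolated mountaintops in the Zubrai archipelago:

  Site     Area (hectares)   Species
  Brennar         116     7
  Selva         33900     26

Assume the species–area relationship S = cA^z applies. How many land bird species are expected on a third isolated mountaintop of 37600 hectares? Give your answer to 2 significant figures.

z = ln(26/7) / ln(33900/116) = 1.3122 / 5.6776 = 0.2311
c = 7 / 116^0.2311 = 7 / 3 = 2.333
S₃ = 2.333 × 37600^0.2311 = 2.333 × 11.41 ≈ 26.63

27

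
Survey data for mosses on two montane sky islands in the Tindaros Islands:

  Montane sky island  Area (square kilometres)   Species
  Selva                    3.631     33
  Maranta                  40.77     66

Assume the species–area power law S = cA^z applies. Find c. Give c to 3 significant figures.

z = ln(S₂/S₁) / ln(A₂/A₁) = ln(66/33) / ln(40.77/3.631) = 0.6931 / 2.4184 = 0.2866
c = S₁ / A₁^z = 33 / 3.631^0.2866 = 33 / 1.447 = 22.8

22.8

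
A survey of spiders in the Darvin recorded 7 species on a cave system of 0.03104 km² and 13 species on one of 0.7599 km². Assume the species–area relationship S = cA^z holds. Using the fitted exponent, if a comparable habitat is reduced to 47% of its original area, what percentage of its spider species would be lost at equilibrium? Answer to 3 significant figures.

13.6%

z = ln(13/7) / ln(0.7599/0.03104) = 0.6190 / 3.1979 = 0.1936
S_new/S_old = (A_new/A_old)^z = 0.47^0.1936 = exp(0.1936 × -0.7550) = 0.864
Fraction lost = 1 − 0.864 = 0.136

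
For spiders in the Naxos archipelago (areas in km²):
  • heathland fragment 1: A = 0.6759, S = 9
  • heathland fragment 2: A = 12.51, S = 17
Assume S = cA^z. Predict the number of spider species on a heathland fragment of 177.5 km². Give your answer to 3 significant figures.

z = ln(17/9) / ln(12.51/0.6759) = 0.6360 / 2.9182 = 0.2179
c = 9 / 0.6759^0.2179 = 9 / 0.9182 = 9.802
S₃ = 9.802 × 177.5^0.2179 = 9.802 × 3.092 ≈ 30.3

30.3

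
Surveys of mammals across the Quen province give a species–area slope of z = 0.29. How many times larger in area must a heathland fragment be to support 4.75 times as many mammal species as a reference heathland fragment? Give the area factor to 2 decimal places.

(A₂/A₁)^0.29 = 4.75, so A₂/A₁ = 4.75^(1/0.29) = 4.75^3.448
ln(A₂/A₁) = ln 4.75 / 0.29 = 1.5581 / 0.29 = 5.3729
A₂/A₁ = e^5.3729 ≈ 215.5

215.49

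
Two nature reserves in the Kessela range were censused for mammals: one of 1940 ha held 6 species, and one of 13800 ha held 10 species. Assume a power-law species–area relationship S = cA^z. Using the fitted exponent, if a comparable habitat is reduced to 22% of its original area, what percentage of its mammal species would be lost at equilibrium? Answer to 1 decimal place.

32.6%

z = ln(10/6) / ln(13800/1940) = 0.5108 / 1.9620 = 0.2604
S_new/S_old = (A_new/A_old)^z = 0.22^0.2604 = exp(0.2604 × -1.5141) = 0.6742
Fraction lost = 1 − 0.6742 = 0.3258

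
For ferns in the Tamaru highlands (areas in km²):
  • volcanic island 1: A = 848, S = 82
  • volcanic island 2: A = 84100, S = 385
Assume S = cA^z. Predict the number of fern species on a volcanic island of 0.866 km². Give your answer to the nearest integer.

8

z = ln(385/82) / ln(84100/848) = 1.5465 / 4.5969 = 0.3364
c = 82 / 848^0.3364 = 82 / 9.665 = 8.484
S₃ = 8.484 × 0.866^0.3364 = 8.484 × 0.9528 ≈ 8.083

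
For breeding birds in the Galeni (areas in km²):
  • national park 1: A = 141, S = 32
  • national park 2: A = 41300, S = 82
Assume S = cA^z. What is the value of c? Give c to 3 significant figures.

z = ln(S₂/S₁) / ln(A₂/A₁) = ln(82/32) / ln(41300/141) = 0.9410 / 5.6799 = 0.1657
c = S₁ / A₁^z = 32 / 141^0.1657 = 32 / 2.27 = 14.1

14.1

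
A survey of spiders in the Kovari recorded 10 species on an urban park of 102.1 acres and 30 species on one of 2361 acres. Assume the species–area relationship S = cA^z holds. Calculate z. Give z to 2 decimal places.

Taking logs: ln S = ln c + z ln A, so z = (ln S₂ − ln S₁)/(ln A₂ − ln A₁).
z = ln(30/10) / ln(2361/102.1) = ln(3) / ln(23.12) = 1.0986 / 3.1409 = 0.3498

0.35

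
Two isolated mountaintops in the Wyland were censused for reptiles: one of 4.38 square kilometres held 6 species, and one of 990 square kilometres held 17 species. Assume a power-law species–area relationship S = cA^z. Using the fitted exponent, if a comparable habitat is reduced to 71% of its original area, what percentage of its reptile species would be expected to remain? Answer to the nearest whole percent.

z = ln(17/6) / ln(990/4.38) = 1.0415 / 5.4207 = 0.1921
S_new/S_old = (A_new/A_old)^z = 0.71^0.1921 = exp(0.1921 × -0.3425) = 0.9363

94%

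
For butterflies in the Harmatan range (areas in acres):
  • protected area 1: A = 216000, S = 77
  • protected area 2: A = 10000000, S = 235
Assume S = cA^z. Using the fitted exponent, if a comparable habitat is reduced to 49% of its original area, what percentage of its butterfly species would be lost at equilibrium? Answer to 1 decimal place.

18.7%

z = ln(235/77) / ln(10000000/216000) = 1.1158 / 3.8351 = 0.2909
S_new/S_old = (A_new/A_old)^z = 0.49^0.2909 = exp(0.2909 × -0.7133) = 0.8126
Fraction lost = 1 − 0.8126 = 0.1874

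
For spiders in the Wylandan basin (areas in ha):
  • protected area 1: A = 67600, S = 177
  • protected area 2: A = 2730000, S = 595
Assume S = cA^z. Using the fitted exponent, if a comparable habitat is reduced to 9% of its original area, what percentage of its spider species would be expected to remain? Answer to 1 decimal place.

45.4%

z = ln(595/177) / ln(2730000/67600) = 1.2124 / 3.6984 = 0.3278
S_new/S_old = (A_new/A_old)^z = 0.09^0.3278 = exp(0.3278 × -2.4079) = 0.4541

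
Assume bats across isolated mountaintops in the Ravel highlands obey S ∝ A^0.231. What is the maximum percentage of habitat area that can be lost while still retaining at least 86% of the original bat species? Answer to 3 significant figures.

47.9%

Need (A_new/A_old)^0.231 = 0.86, so A_new/A_old = 0.86^(1/0.231) = 0.86^4.329
ln(A_new/A_old) = ln 0.86 / 0.231 = -0.1508 / 0.231 = -0.6529
A_new/A_old = e^-0.6529 ≈ 0.5205
Fraction that can be lost = 1 − 0.5205 = 0.4795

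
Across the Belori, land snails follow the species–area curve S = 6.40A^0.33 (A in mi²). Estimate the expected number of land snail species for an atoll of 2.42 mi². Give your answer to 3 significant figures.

S = 6.4 × 2.42^0.33
ln S = ln 6.4 + 0.33 × ln 2.42 = 1.8563 + 0.33 × 0.8838 = 2.1479
S = e^2.1479 ≈ 8.567

8.57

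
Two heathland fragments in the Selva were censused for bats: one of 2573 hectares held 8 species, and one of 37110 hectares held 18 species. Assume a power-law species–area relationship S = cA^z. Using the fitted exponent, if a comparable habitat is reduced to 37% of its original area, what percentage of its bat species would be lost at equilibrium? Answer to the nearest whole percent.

z = ln(18/8) / ln(37110/2573) = 0.8109 / 2.6688 = 0.3039
S_new/S_old = (A_new/A_old)^z = 0.37^0.3039 = exp(0.3039 × -0.9943) = 0.7393
Fraction lost = 1 − 0.7393 = 0.2607

26%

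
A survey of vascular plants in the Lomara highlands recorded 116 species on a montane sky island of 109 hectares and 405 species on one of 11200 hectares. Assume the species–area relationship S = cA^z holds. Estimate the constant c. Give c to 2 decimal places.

z = ln(S₂/S₁) / ln(A₂/A₁) = ln(405/116) / ln(11200/109) = 1.2503 / 4.6323 = 0.2699
c = S₁ / A₁^z = 116 / 109^0.2699 = 116 / 3.547 = 32.7

32.70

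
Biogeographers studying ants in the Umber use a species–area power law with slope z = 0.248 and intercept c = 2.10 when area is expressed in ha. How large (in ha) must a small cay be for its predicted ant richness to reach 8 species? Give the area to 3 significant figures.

8 = 2.1 × A^0.248  ⇒  A^0.248 = 8/2.1 = 3.81
ln A = ln(3.81) / 0.248 = 1.3375 / 0.248 = 5.3932
A = e^5.3932 ≈ 219.9 ha

220 ha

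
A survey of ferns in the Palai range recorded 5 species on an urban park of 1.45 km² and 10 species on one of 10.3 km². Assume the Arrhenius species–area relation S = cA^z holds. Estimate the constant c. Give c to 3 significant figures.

4.38

z = ln(S₂/S₁) / ln(A₂/A₁) = ln(10/5) / ln(10.3/1.45) = 0.6931 / 1.9606 = 0.3535
c = S₁ / A₁^z = 5 / 1.45^0.3535 = 5 / 1.14 = 4.384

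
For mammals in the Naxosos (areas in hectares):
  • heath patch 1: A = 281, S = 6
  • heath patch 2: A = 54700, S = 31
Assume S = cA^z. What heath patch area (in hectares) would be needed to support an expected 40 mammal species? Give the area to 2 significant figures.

z = ln(31/6) / ln(54700/281) = 1.6422 / 5.2713 = 0.3115
c = 6 / 281^0.3115 = 6 / 5.793 = 1.036
A = (40/1.036)^(1/0.3115) ⇒ ln A = ln(38.62)/0.3115 = 11.7278
A = e^11.7278 ≈ 123968 hectares

120000 hectares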